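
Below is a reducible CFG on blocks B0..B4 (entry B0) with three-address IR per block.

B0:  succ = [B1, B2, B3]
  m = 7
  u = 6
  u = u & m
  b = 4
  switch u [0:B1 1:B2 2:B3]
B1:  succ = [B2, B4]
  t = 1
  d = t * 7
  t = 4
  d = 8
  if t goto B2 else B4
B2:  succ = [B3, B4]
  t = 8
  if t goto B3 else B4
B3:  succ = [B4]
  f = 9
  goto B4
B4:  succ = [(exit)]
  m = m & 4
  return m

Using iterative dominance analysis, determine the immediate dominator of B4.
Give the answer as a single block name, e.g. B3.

Answer: B0

Analysis:
idom tree: B1←B0 B2←B0 B3←B0 B4←B0
Dom∩ at merges:
  B2: preds {B0,B1}: {B0} ∩ {B0,B1} = {B0}; idom=B0
  B3: preds {B0,B2}: {B0} ∩ {B0,B2} = {B0}; idom=B0
  B4: preds {B1,B2,B3}: {B0,B1} ∩ {B0,B2} ∩ {B0,B3} = {B0}; idom=B0

idom(B4) = B0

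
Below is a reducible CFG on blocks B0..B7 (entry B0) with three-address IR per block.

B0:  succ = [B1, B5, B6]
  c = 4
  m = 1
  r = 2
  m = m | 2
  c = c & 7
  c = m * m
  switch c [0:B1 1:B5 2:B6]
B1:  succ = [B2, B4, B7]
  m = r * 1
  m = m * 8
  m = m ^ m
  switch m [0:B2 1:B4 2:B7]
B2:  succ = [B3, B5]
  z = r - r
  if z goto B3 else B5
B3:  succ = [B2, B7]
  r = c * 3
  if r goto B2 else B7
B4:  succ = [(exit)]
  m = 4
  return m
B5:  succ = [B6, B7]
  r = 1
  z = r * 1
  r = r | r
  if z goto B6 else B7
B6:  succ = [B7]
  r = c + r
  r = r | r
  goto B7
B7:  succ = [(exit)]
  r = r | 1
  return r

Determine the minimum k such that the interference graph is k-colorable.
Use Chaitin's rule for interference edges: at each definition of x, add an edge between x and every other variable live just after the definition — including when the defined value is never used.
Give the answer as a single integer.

Per-block:
  B0 def {c,m,r} use ∅
  B1 def {m} use {r}
  B2 def {z} use {r}
  B3 def {r} use {c}
  B4 def {m} use ∅
  B5 def {r,z} use ∅
  B6 def {r} use {c,r}
  B7 def {r} use {r}

Live sets:
  B0 li=∅ lo={c,r}
  B1 li={c,r} lo={c,r}
  B2 li={c,r} lo={c}
  B3 li={c} lo={c,r}
  B4 li=∅ lo=∅
  B5 li={c} lo={c,r}
  B6 li={c,r} lo={r}
  B7 li={r} lo=∅

Interfere edges:
  c↔{m,r,z}
  m↔{c,r}
  r↔{c,m,z}
  z↔{c,r}

Colouring:
  {c,m,r} pairwise interfere (3-clique) ⇒ χ ≥ 3
  3-colouring: r0={c}  r1={r}  r2={m,z}
  χ = 3

Answer: 3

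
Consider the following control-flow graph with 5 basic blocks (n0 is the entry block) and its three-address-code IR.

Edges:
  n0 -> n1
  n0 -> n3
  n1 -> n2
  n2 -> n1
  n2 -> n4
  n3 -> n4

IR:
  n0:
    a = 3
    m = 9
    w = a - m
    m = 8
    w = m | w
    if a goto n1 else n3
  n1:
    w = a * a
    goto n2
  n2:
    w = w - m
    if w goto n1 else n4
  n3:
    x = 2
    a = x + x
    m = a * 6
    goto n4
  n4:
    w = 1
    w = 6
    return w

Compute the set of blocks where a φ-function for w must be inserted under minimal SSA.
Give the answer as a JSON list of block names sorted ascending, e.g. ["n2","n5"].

Answer: ["n1", "n4"]

Analysis:
idom tree: n1←n0 n2←n1 n3←n0 n4←n0
Join-block Dom:
  n1: preds {n0,n2}: {n0} ∩ {n0,n1,n2} = {n0}; idom=n0
  n4: preds {n2,n3}: {n0,n1,n2} ∩ {n0,n3} = {n0}; idom=n0

DF walk-up:
  n1←n0: walk · to n0
  n1←n2: walk n2→n1 to n0
  n4←n2: walk n2→n1 to n0
  n4←n3: walk n3 to n0
  DF(n0)=∅
  DF(n1)={n1,n4}
  DF(n2)={n1,n4}
  DF(n3)={n4}
  DF(n4)=∅

φ for w: defs {n0,n1,n2,n4}
  DF⁺ = {n1,n4}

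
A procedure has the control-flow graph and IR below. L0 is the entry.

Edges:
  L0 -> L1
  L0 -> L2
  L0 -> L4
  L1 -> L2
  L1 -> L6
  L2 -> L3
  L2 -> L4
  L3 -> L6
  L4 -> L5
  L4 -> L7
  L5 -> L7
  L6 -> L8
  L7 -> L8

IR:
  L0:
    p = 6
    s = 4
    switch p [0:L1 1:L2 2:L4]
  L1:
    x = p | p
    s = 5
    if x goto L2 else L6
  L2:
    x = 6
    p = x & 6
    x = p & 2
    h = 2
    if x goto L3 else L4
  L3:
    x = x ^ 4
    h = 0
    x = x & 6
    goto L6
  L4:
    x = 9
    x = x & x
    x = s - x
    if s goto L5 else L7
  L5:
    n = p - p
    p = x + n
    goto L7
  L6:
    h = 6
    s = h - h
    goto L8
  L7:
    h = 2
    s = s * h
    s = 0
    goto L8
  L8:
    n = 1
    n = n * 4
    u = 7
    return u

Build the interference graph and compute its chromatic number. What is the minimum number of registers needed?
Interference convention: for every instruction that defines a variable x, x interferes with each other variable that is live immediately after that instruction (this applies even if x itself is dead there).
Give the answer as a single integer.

Answer: 4

Analysis:
Block summaries:
  L0: {p,s} / ∅
  L1: {s,x} / {p}
  L2: {h,p,x} / ∅
  L3: {h,x} / {x}
  L4: {x} / {s}
  L5: {n,p} / {p,x}
  L6: {h,s} / ∅
  L7: {h,s} / {s}
  L8: {n,u} / ∅

Live sets:
  L0 li=∅ lo={p,s}
  L1 li={p} lo={s}
  L2 li={s} lo={p,s,x}
  L3 li={x} lo=∅
  L4 li={p,s} lo={p,s,x}
  L5 li={p,s,x} lo={s}
  L6 li=∅ lo=∅
  L7 li={s} lo=∅
  L8 li=∅ lo=∅

Interfere edges:
  h↔{p,s,x}
  n↔{s,x}
  p↔{h,s,x}
  s↔{h,n,p,x}
  u↔∅
  x↔{h,n,p,s}

Chromatic number:
  clique {h,p,s,x} ⇒ need ≥ 4
  assign h→R2 n→R2 p→R3 s→R0 u→R0 x→R1 — no edge inside a register ⇒ χ ≤ 4
  χ = 4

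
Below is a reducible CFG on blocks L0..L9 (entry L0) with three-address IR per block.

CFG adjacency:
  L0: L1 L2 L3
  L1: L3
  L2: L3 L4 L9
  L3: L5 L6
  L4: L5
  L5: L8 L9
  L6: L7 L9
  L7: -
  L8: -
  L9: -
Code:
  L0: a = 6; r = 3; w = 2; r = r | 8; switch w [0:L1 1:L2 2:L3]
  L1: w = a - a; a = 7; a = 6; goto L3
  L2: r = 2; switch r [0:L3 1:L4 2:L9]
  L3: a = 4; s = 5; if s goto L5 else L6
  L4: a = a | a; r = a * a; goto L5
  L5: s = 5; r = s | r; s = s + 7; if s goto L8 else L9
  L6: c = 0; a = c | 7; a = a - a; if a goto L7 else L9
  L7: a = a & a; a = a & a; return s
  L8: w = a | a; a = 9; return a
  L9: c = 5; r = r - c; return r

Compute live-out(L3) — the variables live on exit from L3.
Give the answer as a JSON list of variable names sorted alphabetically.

Answer: ["a", "r", "s"]

Derivation:
Block summaries:
  L0: {a,r,w} / ∅
  L1: {a,w} / {a}
  L2: {r} / ∅
  L3: {a,s} / ∅
  L4: {a,r} / {a}
  L5: {r,s} / {r}
  L6: {a,c} / ∅
  L7: {a} / {a,s}
  L8: {a,w} / {a}
  L9: {c,r} / {r}

Liveness:
  live L0: ∅→{a,r}
  live L1: {a,r}→{r}
  live L2: {a}→{a,r}
  live L3: {r}→{a,r,s}
  live L4: {a}→{a,r}
  live L5: {a,r}→{a,r}
  live L6: {r,s}→{a,r,s}
  live L7: {a,s}→∅
  live L8: {a}→∅
  live L9: {r}→∅

live-out(L3) = ["a", "r", "s"]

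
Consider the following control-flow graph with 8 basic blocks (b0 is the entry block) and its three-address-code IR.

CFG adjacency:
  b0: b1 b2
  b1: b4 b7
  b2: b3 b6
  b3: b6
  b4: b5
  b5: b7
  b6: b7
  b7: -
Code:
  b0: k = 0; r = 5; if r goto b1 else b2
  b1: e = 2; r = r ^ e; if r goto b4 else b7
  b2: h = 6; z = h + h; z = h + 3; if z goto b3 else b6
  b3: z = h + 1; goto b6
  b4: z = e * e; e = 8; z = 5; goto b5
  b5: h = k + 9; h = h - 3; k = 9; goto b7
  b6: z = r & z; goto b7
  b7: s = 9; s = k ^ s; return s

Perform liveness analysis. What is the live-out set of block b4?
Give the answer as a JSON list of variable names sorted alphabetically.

def/use:
  b0 def {k,r} use ∅
  b1 def {e,r} use {r}
  b2 def {h,z} use ∅
  b3 def {z} use {h}
  b4 def {e,z} use {e}
  b5 def {h,k} use {k}
  b6 def {z} use {r,z}
  b7 def {s} use {k}

Liveness:
  b0: in=∅ out={k,r}
  b1: in={k,r} out={e,k}
  b2: in={k,r} out={h,k,r,z}
  b3: in={h,k,r} out={k,r,z}
  b4: in={e,k} out={k}
  b5: in={k} out={k}
  b6: in={k,r,z} out={k}
  b7: in={k} out=∅

live-out(b4) = ["k"]

Answer: ["k"]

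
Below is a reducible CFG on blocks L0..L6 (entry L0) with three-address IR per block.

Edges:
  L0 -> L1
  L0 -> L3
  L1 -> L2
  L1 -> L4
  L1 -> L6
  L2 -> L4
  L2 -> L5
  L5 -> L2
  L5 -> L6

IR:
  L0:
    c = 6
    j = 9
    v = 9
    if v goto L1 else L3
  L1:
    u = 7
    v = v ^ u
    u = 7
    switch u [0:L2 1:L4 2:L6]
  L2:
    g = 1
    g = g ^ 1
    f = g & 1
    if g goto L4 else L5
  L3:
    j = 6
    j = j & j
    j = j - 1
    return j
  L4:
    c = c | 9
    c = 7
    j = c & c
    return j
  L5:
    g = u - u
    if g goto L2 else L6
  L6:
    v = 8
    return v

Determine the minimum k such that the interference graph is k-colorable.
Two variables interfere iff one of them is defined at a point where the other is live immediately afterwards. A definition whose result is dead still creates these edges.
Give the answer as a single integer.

Block summaries:
  L0 def {c,j,v} use ∅
  L1 def {u,v} use {v}
  L2 def {f,g} use ∅
  L3 def {j} use ∅
  L4 def {c,j} use {c}
  L5 def {g} use {u}
  L6 def {v} use ∅

Backward fixpoint:
  live L0: ∅→{c,v}
  live L1: {c,v}→{c,u}
  live L2: {c,u}→{c,u}
  live L3: ∅→∅
  live L4: {c}→∅
  live L5: {c,u}→{c,u}
  live L6: ∅→∅

Interfere edges:
  c — {f,g,j,u,v}
  f — {c,g,u}
  g — {c,f,u}
  j — {c}
  u — {c,f,g,v}
  v — {c,u}

Chromatic number:
  clique {c,f,g,u} ⇒ need ≥ 4
  assign c→c0 f→c2 g→c3 j→c1 u→c1 v→c2 — no edge inside a register ⇒ χ ≤ 4
  χ = 4

Answer: 4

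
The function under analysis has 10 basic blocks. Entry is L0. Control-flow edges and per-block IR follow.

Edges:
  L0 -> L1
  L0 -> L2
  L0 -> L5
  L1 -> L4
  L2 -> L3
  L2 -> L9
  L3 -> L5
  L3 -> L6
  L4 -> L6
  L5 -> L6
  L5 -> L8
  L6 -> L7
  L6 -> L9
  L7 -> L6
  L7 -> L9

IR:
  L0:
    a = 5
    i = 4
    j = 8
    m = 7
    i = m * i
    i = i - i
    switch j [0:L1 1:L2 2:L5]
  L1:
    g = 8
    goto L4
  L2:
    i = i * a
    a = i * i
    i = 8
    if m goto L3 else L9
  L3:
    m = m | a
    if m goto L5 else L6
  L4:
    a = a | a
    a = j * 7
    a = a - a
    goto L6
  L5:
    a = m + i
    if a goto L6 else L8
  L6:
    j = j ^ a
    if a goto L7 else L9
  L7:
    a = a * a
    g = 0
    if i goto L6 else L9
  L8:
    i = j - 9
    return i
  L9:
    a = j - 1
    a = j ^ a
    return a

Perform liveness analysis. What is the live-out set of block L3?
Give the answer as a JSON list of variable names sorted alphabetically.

def/use:
  L0 def {a,i,j,m} use ∅
  L1 def {g} use ∅
  L2 def {a,i} use {a,i,m}
  L3 def {m} use {a,m}
  L4 def {a} use {a,j}
  L5 def {a} use {i,m}
  L6 def {j} use {a,j}
  L7 def {a,g} use {a,i}
  L8 def {i} use {j}
  L9 def {a} use {j}

Liveness:
  L0: in=∅ out={a,i,j,m}
  L1: in={a,i,j} out={a,i,j}
  L2: in={a,i,j,m} out={a,i,j,m}
  L3: in={a,i,j,m} out={a,i,j,m}
  L4: in={a,i,j} out={a,i,j}
  L5: in={i,j,m} out={a,i,j}
  L6: in={a,i,j} out={a,i,j}
  L7: in={a,i,j} out={a,i,j}
  L8: in={j} out=∅
  L9: in={j} out=∅

live-out(L3) = ["a", "i", "j", "m"]

Answer: ["a", "i", "j", "m"]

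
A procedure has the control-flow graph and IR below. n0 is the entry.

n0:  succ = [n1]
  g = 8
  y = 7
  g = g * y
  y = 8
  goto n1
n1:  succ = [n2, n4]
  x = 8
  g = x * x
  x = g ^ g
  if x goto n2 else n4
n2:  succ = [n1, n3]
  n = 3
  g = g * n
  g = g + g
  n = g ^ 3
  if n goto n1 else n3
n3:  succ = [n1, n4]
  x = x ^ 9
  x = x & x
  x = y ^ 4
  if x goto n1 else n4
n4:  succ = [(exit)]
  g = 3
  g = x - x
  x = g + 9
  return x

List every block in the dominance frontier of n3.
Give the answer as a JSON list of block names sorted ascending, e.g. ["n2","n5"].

idom tree: n1←n0 n2←n1 n3←n2 n4←n1
Dom∩ at merges:
  n1: preds {n0,n2,n3}: {n0} ∩ {n0,n1,n2} ∩ {n0,n1,n2,n3} = {n0}; idom=n0
  n4: preds {n1,n3}: {n0,n1} ∩ {n0,n1,n2,n3} = {n0,n1}; idom=n1

DF walk-up:
  n1←n0: walk · to n0
  n1←n2: walk n2→n1 to n0
  n1←n3: walk n3→n2→n1 to n0
  n4←n1: walk · to n1
  n4←n3: walk n3→n2 to n1
  n0: DF=∅
  n1: DF={n1}
  n2: DF={n1,n4}
  n3: DF={n1,n4}
  n4: DF=∅

DF(n3) = ["n1", "n4"]

Answer: ["n1", "n4"]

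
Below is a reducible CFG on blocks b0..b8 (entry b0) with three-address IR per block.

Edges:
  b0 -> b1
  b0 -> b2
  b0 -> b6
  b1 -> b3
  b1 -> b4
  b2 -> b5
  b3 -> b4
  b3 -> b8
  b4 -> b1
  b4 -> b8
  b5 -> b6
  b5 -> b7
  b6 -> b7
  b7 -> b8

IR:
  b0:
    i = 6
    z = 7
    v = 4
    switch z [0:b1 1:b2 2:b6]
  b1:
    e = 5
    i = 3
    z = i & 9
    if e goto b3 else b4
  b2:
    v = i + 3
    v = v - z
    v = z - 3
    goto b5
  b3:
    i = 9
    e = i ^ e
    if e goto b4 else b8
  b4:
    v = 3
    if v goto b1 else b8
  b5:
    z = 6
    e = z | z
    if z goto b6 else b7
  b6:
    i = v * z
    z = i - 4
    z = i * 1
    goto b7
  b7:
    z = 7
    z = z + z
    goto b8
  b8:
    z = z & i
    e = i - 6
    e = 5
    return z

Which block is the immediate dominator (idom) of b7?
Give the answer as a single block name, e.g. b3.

idom tree: b1←b0 b2←b0 b3←b1 b4←b1 b5←b2 b6←b0 b7←b0 b8←b0
Dom∩ at merges:
  b1: preds {b0,b4}: {b0} ∩ {b0,b1,b4} = {b0}; idom=b0
  b4: preds {b1,b3}: {b0,b1} ∩ {b0,b1,b3} = {b0,b1}; idom=b1
  b6: preds {b0,b5}: {b0} ∩ {b0,b2,b5} = {b0}; idom=b0
  b7: preds {b5,b6}: {b0,b2,b5} ∩ {b0,b6} = {b0}; idom=b0
  b8: preds {b3,b4,b7}: {b0,b1,b3} ∩ {b0,b1,b4} ∩ {b0,b7} = {b0}; idom=b0

idom(b7) = b0

Answer: b0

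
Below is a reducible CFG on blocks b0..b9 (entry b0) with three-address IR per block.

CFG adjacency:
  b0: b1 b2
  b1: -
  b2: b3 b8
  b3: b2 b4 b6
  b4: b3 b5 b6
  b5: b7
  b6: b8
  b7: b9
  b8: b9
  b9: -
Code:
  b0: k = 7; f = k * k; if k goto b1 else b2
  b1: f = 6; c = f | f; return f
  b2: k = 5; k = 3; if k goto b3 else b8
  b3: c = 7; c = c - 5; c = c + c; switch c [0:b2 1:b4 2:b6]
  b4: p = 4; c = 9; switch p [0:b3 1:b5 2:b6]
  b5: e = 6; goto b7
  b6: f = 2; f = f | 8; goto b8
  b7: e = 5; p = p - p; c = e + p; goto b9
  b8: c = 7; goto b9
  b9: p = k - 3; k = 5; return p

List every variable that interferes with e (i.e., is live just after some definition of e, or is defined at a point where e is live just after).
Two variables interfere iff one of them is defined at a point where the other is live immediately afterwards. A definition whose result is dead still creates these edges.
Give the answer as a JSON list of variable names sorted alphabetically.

Per-block:
  b0 def {f,k} use ∅
  b1 def {c,f} use ∅
  b2 def {k} use ∅
  b3 def {c} use ∅
  b4 def {c,p} use ∅
  b5 def {e} use ∅
  b6 def {f} use ∅
  b7 def {c,e,p} use {p}
  b8 def {c} use ∅
  b9 def {k,p} use {k}

Live sets:
  b0 li=∅ lo=∅
  b1 li=∅ lo=∅
  b2 li=∅ lo={k}
  b3 li={k} lo={k}
  b4 li={k} lo={k,p}
  b5 li={k,p} lo={k,p}
  b6 li={k} lo={k}
  b7 li={k,p} lo={k}
  b8 li={k} lo={k}
  b9 li={k} lo=∅

Interfere edges:
  c: {f,k,p}
  e: {k,p}
  f: {c,k}
  k: {c,e,f,p}
  p: {c,e,k}

N(e) = ["k", "p"]

Answer: ["k", "p"]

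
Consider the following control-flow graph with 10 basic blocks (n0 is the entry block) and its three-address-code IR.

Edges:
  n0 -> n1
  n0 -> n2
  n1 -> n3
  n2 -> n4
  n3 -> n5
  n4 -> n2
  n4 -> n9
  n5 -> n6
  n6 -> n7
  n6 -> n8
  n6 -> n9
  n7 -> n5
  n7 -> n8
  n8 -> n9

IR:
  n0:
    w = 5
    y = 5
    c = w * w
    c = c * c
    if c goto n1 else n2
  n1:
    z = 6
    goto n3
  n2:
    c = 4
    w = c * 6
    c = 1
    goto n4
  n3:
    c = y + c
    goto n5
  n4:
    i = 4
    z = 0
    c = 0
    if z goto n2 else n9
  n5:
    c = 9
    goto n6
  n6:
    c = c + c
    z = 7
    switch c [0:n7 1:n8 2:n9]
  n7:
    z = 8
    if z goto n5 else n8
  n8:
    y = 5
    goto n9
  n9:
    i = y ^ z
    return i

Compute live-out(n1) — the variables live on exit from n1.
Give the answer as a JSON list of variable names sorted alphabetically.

Answer: ["c", "y"]

Working:
Per-block:
  n0: {c,w,y} / ∅
  n1: {z} / ∅
  n2: {c,w} / ∅
  n3: {c} / {c,y}
  n4: {c,i,z} / ∅
  n5: {c} / ∅
  n6: {c,z} / {c}
  n7: {z} / ∅
  n8: {y} / ∅
  n9: {i} / {y,z}

Liveness:
  n0 li=∅ lo={c,y}
  n1 li={c,y} lo={c,y}
  n2 li={y} lo={y}
  n3 li={c,y} lo={y}
  n4 li={y} lo={y,z}
  n5 li={y} lo={c,y}
  n6 li={c,y} lo={y,z}
  n7 li={y} lo={y,z}
  n8 li={z} lo={y,z}
  n9 li={y,z} lo=∅

live-out(n1) = ["c", "y"]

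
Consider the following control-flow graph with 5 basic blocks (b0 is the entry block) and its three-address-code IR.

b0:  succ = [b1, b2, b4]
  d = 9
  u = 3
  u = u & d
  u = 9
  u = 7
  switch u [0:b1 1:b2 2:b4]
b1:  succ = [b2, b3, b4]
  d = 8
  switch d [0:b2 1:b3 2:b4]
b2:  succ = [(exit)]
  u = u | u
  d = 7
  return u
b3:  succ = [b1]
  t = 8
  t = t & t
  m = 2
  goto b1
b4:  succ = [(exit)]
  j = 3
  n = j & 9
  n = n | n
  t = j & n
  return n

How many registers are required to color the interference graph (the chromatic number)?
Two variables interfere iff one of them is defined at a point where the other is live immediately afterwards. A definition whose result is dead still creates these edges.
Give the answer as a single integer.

Answer: 2

Working:
Per-block:
  b0: def={d,u} ue=∅
  b1: def={d} ue=∅
  b2: def={d,u} ue={u}
  b3: def={m,t} ue=∅
  b4: def={j,n,t} ue=∅

Live sets:
  b0 li=∅ lo={u}
  b1 li={u} lo={u}
  b2 li={u} lo=∅
  b3 li={u} lo={u}
  b4 li=∅ lo=∅

Interference:
  d↔{u}
  j↔{n}
  m↔{u}
  n↔{j,t}
  t↔{n,u}
  u↔{d,m,t}

Registers:
  {d,u} pairwise interfere (2-clique) ⇒ χ ≥ 2
  2-colouring: r0={n,u}  r1={d,j,m,t}
  χ = 2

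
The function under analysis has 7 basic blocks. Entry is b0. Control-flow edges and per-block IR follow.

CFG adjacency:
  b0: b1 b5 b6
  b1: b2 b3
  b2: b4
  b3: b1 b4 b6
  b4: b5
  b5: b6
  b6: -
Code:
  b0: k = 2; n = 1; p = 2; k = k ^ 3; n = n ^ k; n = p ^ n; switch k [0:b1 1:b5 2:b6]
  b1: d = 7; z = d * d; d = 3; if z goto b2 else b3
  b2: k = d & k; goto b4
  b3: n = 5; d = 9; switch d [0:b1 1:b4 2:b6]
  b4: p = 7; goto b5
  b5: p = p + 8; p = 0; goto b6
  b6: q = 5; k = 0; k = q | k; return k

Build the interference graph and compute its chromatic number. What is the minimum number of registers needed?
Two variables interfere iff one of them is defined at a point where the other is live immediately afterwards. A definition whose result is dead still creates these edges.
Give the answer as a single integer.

Block summaries:
  b0 def {k,n,p} use ∅
  b1 def {d,z} use ∅
  b2 def {k} use {d,k}
  b3 def {d,n} use ∅
  b4 def {p} use ∅
  b5 def {p} use {p}
  b6 def {k,q} use ∅

Live sets:
  live b0: ∅→{k,p}
  live b1: {k}→{d,k}
  live b2: {d,k}→∅
  live b3: {k}→{k}
  live b4: ∅→{p}
  live b5: {p}→∅
  live b6: ∅→∅

Interfere edges:
  d: {k,z}
  k: {d,n,p,q,z}
  n: {k,p}
  p: {k,n}
  q: {k}
  z: {d,k}

Chromatic number:
  clique {d,k,z} ⇒ need ≥ 3
  assign d→r1 k→r0 n→r1 p→r2 q→r1 z→r2 — no edge inside a register ⇒ χ ≤ 3
  χ = 3

Answer: 3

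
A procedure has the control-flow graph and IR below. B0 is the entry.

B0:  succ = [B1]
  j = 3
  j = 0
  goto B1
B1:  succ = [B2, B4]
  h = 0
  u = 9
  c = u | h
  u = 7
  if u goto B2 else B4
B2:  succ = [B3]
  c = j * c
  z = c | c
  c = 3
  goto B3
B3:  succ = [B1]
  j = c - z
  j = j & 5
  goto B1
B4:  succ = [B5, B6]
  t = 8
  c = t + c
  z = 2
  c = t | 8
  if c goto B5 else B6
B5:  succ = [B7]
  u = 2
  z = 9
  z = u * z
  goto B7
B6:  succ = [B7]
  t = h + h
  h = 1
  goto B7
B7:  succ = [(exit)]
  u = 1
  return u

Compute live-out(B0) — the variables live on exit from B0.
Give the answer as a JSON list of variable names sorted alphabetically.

Answer: ["j"]

Working:
Block summaries:
  B0: {j} / ∅
  B1: {c,h,u} / ∅
  B2: {c,z} / {c,j}
  B3: {j} / {c,z}
  B4: {c,t,z} / {c}
  B5: {u,z} / ∅
  B6: {h,t} / {h}
  B7: {u} / ∅

Backward fixpoint:
  B0 li=∅ lo={j}
  B1 li={j} lo={c,h,j}
  B2 li={c,j} lo={c,z}
  B3 li={c,z} lo={j}
  B4 li={c,h} lo={h}
  B5 li=∅ lo=∅
  B6 li={h} lo=∅
  B7 li=∅ lo=∅

live-out(B0) = ["j"]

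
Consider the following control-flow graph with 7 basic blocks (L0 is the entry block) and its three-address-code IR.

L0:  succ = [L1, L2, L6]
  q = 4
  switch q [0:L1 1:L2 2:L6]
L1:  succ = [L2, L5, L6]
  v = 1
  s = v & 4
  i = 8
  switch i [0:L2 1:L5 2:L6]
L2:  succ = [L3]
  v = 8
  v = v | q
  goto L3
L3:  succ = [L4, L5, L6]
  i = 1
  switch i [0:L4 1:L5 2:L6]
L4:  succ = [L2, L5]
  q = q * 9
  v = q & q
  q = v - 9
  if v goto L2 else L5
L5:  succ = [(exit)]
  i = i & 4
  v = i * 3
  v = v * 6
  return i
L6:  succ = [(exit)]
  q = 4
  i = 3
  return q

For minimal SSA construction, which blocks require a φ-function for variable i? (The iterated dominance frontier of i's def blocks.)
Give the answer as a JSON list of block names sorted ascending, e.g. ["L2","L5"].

idom tree: L1←L0 L2←L0 L3←L2 L4←L3 L5←L0 L6←L0
Join-block Dom:
  L2: preds {L0,L1,L4}: {L0} ∩ {L0,L1} ∩ {L0,L2,L3,L4} = {L0}; idom=L0
  L5: preds {L1,L3,L4}: {L0,L1} ∩ {L0,L2,L3} ∩ {L0,L2,L3,L4} = {L0}; idom=L0
  L6: preds {L0,L1,L3}: {L0} ∩ {L0,L1} ∩ {L0,L2,L3} = {L0}; idom=L0

Frontier:
  join L2 pred L0: · stop@L0
  join L2 pred L1: L1 stop@L0
  join L2 pred L4: L4→L3→L2 stop@L0
  join L5 pred L1: L1 stop@L0
  join L5 pred L3: L3→L2 stop@L0
  join L5 pred L4: L4→L3→L2 stop@L0
  join L6 pred L0: · stop@L0
  join L6 pred L1: L1 stop@L0
  join L6 pred L3: L3→L2 stop@L0
  DF(L0)=∅
  DF(L1)={L2,L5,L6}
  DF(L2)={L2,L5,L6}
  DF(L3)={L2,L5,L6}
  DF(L4)={L2,L5}
  DF(L5)=∅
  DF(L6)=∅

φ for i: defs {L1,L3,L5,L6}
  DF⁺ = {L2,L5,L6}

Answer: ["L2", "L5", "L6"]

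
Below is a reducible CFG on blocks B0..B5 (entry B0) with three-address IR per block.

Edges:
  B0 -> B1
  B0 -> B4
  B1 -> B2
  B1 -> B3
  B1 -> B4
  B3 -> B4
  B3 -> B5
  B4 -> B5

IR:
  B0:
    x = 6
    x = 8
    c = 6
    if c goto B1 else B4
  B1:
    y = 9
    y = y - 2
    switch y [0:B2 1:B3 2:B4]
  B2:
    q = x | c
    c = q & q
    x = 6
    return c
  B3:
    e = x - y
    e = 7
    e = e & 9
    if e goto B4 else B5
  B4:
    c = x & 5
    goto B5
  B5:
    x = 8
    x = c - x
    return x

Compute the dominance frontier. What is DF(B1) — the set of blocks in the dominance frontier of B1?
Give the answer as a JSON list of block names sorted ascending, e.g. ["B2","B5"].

Answer: ["B4", "B5"]

Working:
idom tree: B1←B0 B2←B1 B3←B1 B4←B0 B5←B0
Join-block Dom:
  B4: preds {B0,B1,B3}: {B0} ∩ {B0,B1} ∩ {B0,B1,B3} = {B0}; idom=B0
  B5: preds {B3,B4}: {B0,B1,B3} ∩ {B0,B4} = {B0}; idom=B0

Frontier:
  B4←B0: walk · to B0
  B4←B1: walk B1 to B0
  B4←B3: walk B3→B1 to B0
  B5←B3: walk B3→B1 to B0
  B5←B4: walk B4 to B0
  B0 → ∅
  B1 → {B4,B5}
  B2 → ∅
  B3 → {B4,B5}
  B4 → {B5}
  B5 → ∅

DF(B1) = ["B4", "B5"]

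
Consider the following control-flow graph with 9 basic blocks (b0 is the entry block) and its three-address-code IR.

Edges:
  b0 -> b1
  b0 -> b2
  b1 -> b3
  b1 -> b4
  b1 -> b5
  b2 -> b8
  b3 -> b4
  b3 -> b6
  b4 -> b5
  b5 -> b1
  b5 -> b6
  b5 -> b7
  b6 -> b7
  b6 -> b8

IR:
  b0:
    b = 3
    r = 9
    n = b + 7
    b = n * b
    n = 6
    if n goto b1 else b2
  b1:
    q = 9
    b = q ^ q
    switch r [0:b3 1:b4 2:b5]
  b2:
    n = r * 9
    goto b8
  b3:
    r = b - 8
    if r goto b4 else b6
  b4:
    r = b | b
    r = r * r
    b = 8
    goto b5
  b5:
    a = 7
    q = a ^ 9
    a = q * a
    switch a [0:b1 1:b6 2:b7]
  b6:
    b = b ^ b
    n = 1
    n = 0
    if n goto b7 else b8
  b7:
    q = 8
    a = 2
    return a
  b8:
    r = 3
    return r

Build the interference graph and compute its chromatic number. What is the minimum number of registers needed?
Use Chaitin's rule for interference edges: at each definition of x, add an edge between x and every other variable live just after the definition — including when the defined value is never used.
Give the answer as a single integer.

def/use:
  b0: {b,n,r} / ∅
  b1: {b,q} / {r}
  b2: {n} / {r}
  b3: {r} / {b}
  b4: {b,r} / {b}
  b5: {a,q} / ∅
  b6: {b,n} / {b}
  b7: {a,q} / ∅
  b8: {r} / ∅

Liveness:
  b0: in=∅ out={r}
  b1: in={r} out={b,r}
  b2: in={r} out=∅
  b3: in={b} out={b}
  b4: in={b} out={b,r}
  b5: in={b,r} out={b,r}
  b6: in={b} out=∅
  b7: in=∅ out=∅
  b8: in=∅ out=∅

Conflict graph:
  a↔{b,q,r}
  b↔{a,n,q,r}
  n↔{b,r}
  q↔{a,b,r}
  r↔{a,b,n,q}

Chromatic number:
  clique {a,b,q,r} ⇒ need ≥ 4
  assign a→c2 b→c0 n→c2 q→c3 r→c1 — no edge inside a register ⇒ χ ≤ 4
  χ = 4

Answer: 4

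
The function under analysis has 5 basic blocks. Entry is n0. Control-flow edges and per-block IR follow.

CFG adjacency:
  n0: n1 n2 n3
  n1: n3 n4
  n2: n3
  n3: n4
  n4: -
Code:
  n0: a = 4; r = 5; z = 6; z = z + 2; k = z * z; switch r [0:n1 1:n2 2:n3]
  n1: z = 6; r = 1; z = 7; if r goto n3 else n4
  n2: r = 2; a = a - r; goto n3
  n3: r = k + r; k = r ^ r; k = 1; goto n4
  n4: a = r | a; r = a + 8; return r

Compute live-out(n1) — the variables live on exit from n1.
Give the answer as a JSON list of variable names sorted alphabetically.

Per-block:
  n0 def {a,k,r,z} use ∅
  n1 def {r,z} use ∅
  n2 def {a,r} use {a}
  n3 def {k,r} use {k,r}
  n4 def {a,r} use {a,r}

Liveness:
  n0: in=∅ out={a,k,r}
  n1: in={a,k} out={a,k,r}
  n2: in={a,k} out={a,k,r}
  n3: in={a,k,r} out={a,r}
  n4: in={a,r} out=∅

live-out(n1) = ["a", "k", "r"]

Answer: ["a", "k", "r"]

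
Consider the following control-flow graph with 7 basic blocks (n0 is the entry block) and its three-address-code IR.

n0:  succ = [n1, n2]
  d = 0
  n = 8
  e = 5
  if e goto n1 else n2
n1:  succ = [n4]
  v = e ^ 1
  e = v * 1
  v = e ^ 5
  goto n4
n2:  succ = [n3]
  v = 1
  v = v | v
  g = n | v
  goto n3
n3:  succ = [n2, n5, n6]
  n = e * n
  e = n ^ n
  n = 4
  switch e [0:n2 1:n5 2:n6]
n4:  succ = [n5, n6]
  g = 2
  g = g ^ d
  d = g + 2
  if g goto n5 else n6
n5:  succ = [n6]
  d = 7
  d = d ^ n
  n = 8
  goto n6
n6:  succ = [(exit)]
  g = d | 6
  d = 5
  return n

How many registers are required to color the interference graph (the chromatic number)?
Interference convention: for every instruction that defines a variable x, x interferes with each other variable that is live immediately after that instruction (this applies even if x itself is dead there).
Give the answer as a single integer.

Per-block:
  n0: {d,e,n} / ∅
  n1: {e,v} / {e}
  n2: {g,v} / {n}
  n3: {e,n} / {e,n}
  n4: {d,g} / {d}
  n5: {d,n} / {n}
  n6: {d,g} / {d,n}

Live sets:
  live n0: ∅→{d,e,n}
  live n1: {d,e,n}→{d,n}
  live n2: {d,e,n}→{d,e,n}
  live n3: {d,e,n}→{d,e,n}
  live n4: {d,n}→{d,n}
  live n5: {n}→{d,n}
  live n6: {d,n}→∅

Interference:
  d: {e,g,n,v}
  e: {d,g,n,v}
  g: {d,e,n}
  n: {d,e,g,v}
  v: {d,e,n}

Registers:
  lower bound: {d,e,g,n} mutually conflict ⇒ χ ≥ 4
  assign d→r0 e→r1 g→r3 n→r2 v→r3 — no edge inside a register ⇒ χ ≤ 4
  χ = 4

Answer: 4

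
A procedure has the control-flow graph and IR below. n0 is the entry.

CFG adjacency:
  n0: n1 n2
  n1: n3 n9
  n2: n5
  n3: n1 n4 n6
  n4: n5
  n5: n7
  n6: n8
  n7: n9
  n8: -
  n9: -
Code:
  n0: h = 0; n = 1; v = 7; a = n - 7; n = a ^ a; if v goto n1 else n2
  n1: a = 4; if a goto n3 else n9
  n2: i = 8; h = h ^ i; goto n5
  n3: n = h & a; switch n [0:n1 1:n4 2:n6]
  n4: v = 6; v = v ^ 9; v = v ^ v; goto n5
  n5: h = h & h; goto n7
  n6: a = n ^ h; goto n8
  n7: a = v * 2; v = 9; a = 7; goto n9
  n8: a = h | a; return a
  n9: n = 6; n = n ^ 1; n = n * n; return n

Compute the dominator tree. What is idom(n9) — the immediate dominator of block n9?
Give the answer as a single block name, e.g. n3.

idom tree: n1←n0 n2←n0 n3←n1 n4←n3 n5←n0 n6←n3 n7←n5 n8←n6 n9←n0
Dom at joins:
  n1: preds {n0,n3}: {n0} ∩ {n0,n1,n3} = {n0}; idom=n0
  n5: preds {n2,n4}: {n0,n2} ∩ {n0,n1,n3,n4} = {n0}; idom=n0
  n9: preds {n1,n7}: {n0,n1} ∩ {n0,n5,n7} = {n0}; idom=n0

idom(n9) = n0

Answer: n0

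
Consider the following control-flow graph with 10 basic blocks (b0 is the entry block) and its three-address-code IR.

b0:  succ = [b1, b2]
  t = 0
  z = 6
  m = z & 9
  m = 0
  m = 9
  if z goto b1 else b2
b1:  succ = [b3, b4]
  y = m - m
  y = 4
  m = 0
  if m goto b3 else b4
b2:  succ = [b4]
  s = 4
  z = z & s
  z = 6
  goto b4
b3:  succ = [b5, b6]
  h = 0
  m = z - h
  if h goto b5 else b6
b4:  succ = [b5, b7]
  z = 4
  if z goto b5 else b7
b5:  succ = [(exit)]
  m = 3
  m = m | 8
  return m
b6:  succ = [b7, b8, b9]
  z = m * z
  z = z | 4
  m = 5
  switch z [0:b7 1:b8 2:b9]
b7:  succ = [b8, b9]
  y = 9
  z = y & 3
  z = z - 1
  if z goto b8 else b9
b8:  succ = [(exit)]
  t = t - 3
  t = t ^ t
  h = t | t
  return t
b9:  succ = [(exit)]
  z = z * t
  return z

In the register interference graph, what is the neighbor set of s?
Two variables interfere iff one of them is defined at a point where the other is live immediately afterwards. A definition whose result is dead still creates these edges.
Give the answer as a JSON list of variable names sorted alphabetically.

def/use:
  b0: def={m,t,z} ue=∅
  b1: def={m,y} ue={m}
  b2: def={s,z} ue={z}
  b3: def={h,m} ue={z}
  b4: def={z} ue=∅
  b5: def={m} ue=∅
  b6: def={m,z} ue={m,z}
  b7: def={y,z} ue=∅
  b8: def={h,t} ue={t}
  b9: def={z} ue={t,z}

Backward fixpoint:
  live b0: ∅→{m,t,z}
  live b1: {m,t,z}→{t,z}
  live b2: {t,z}→{t}
  live b3: {t,z}→{m,t,z}
  live b4: {t}→{t}
  live b5: ∅→∅
  live b6: {m,t,z}→{t,z}
  live b7: {t}→{t,z}
  live b8: {t}→∅
  live b9: {t,z}→∅

Conflict graph:
  h: {m,t,z}
  m: {h,t,z}
  s: {t,z}
  t: {h,m,s,y,z}
  y: {t,z}
  z: {h,m,s,t,y}

N(s) = ["t", "z"]

Answer: ["t", "z"]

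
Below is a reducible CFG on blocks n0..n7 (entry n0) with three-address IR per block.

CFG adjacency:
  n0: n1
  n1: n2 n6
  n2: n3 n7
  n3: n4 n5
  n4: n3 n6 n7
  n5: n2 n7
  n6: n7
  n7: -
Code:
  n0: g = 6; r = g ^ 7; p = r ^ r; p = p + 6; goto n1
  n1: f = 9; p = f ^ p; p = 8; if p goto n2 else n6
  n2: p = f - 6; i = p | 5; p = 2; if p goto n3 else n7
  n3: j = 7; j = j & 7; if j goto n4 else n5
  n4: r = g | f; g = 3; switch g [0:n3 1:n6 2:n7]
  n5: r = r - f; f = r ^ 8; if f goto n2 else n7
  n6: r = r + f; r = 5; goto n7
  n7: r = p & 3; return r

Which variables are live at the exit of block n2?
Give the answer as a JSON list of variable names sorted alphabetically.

def/use:
  n0 def {g,p,r} use ∅
  n1 def {f,p} use {p}
  n2 def {i,p} use {f}
  n3 def {j} use ∅
  n4 def {g,r} use {f,g}
  n5 def {f,r} use {f,r}
  n6 def {r} use {f,r}
  n7 def {r} use {p}

Live sets:
  live n0: ∅→{g,p,r}
  live n1: {g,p,r}→{f,g,p,r}
  live n2: {f,g,r}→{f,g,p,r}
  live n3: {f,g,p,r}→{f,g,p,r}
  live n4: {f,g,p}→{f,g,p,r}
  live n5: {f,g,p,r}→{f,g,p,r}
  live n6: {f,p,r}→{p}
  live n7: {p}→∅

live-out(n2) = ["f", "g", "p", "r"]

Answer: ["f", "g", "p", "r"]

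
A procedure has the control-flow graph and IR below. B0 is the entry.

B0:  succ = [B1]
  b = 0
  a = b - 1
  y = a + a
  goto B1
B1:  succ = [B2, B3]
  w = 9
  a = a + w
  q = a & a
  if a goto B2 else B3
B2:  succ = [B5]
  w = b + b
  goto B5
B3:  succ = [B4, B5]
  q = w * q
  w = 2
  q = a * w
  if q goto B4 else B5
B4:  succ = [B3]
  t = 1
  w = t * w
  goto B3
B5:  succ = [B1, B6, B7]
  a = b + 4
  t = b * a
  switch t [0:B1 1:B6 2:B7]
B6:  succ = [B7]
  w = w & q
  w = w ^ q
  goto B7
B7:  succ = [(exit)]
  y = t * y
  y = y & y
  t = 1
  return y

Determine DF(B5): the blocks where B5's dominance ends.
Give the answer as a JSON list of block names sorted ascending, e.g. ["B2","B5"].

idom tree: B1←B0 B2←B1 B3←B1 B4←B3 B5←B1 B6←B5 B7←B5
Dom∩ at merges:
  B1: preds {B0,B5}: {B0} ∩ {B0,B1,B5} = {B0}; idom=B0
  B3: preds {B1,B4}: {B0,B1} ∩ {B0,B1,B3,B4} = {B0,B1}; idom=B1
  B5: preds {B2,B3}: {B0,B1,B2} ∩ {B0,B1,B3} = {B0,B1}; idom=B1
  B7: preds {B5,B6}: {B0,B1,B5} ∩ {B0,B1,B5,B6} = {B0,B1,B5}; idom=B5

DF derivation:
  B1←B0: walk · to B0
  B1←B5: walk B5→B1 to B0
  B3←B1: walk · to B1
  B3←B4: walk B4→B3 to B1
  B5←B2: walk B2 to B1
  B5←B3: walk B3 to B1
  B7←B5: walk · to B5
  B7←B6: walk B6 to B5
  B0: DF=∅
  B1: DF={B1}
  B2: DF={B5}
  B3: DF={B3,B5}
  B4: DF={B3}
  B5: DF={B1}
  B6: DF={B7}
  B7: DF=∅

DF(B5) = ["B1"]

Answer: ["B1"]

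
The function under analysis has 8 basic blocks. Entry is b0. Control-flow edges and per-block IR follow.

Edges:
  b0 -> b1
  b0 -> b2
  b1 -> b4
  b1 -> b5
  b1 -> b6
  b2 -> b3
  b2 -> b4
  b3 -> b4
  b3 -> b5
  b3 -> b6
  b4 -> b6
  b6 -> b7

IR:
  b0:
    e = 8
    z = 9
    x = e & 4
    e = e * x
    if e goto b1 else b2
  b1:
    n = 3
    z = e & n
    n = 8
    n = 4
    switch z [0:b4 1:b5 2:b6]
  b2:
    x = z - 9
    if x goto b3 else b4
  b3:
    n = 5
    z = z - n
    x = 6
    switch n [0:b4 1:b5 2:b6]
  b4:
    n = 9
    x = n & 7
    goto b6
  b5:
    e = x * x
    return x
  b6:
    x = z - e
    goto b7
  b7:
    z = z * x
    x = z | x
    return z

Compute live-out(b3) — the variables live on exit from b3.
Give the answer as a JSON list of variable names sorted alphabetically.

Per-block:
  b0: def={e,x,z} ue=∅
  b1: def={n,z} ue={e}
  b2: def={x} ue={z}
  b3: def={n,x,z} ue={z}
  b4: def={n,x} ue=∅
  b5: def={e} ue={x}
  b6: def={x} ue={e,z}
  b7: def={x,z} ue={x,z}

Backward fixpoint:
  live b0: ∅→{e,x,z}
  live b1: {e,x}→{e,x,z}
  live b2: {e,z}→{e,z}
  live b3: {e,z}→{e,x,z}
  live b4: {e,z}→{e,z}
  live b5: {x}→∅
  live b6: {e,z}→{x,z}
  live b7: {x,z}→∅

live-out(b3) = ["e", "x", "z"]

Answer: ["e", "x", "z"]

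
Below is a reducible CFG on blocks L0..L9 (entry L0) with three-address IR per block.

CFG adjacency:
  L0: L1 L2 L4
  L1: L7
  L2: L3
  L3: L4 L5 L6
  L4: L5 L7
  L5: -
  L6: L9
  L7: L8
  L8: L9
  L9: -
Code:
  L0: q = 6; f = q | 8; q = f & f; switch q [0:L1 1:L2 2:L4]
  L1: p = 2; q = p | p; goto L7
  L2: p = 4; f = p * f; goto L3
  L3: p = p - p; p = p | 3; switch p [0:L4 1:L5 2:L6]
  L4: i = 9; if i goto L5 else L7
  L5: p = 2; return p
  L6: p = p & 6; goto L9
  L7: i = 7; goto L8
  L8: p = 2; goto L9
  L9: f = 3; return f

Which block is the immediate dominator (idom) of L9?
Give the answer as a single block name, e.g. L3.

idom tree: L1←L0 L2←L0 L3←L2 L4←L0 L5←L0 L6←L3 L7←L0 L8←L7 L9←L0
Dom at joins:
  L4: preds {L0,L3}: {L0} ∩ {L0,L2,L3} = {L0}; idom=L0
  L5: preds {L3,L4}: {L0,L2,L3} ∩ {L0,L4} = {L0}; idom=L0
  L7: preds {L1,L4}: {L0,L1} ∩ {L0,L4} = {L0}; idom=L0
  L9: preds {L6,L8}: {L0,L2,L3,L6} ∩ {L0,L7,L8} = {L0}; idom=L0

idom(L9) = L0

Answer: L0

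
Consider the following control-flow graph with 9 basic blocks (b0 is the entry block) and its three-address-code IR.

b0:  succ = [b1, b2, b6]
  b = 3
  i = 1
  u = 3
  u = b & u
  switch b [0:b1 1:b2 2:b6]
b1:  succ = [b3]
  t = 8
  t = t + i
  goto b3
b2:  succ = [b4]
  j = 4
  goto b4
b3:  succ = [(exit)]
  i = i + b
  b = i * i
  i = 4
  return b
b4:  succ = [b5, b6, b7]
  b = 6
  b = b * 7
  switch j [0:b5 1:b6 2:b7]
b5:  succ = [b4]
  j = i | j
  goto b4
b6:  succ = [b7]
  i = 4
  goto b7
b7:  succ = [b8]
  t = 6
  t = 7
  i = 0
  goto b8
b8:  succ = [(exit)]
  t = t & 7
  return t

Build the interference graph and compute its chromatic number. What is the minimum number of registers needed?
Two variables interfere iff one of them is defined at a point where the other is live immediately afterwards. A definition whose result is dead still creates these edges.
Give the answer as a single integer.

Per-block:
  b0: {b,i,u} / ∅
  b1: {t} / {i}
  b2: {j} / ∅
  b3: {b,i} / {b,i}
  b4: {b} / {j}
  b5: {j} / {i,j}
  b6: {i} / ∅
  b7: {i,t} / ∅
  b8: {t} / {t}

Backward fixpoint:
  b0 li=∅ lo={b,i}
  b1 li={b,i} lo={b,i}
  b2 li={i} lo={i,j}
  b3 li={b,i} lo=∅
  b4 li={i,j} lo={i,j}
  b5 li={i,j} lo={i,j}
  b6 li=∅ lo=∅
  b7 li=∅ lo={t}
  b8 li={t} lo=∅

Interfere edges:
  b — {i,j,t,u}
  i — {b,j,t,u}
  j — {b,i}
  t — {b,i}
  u — {b,i}

Registers:
  lower bound: {b,i,j} mutually conflict ⇒ χ ≥ 3
  3-colouring: R0={b}  R1={i}  R2={j,t,u}
  χ = 3

Answer: 3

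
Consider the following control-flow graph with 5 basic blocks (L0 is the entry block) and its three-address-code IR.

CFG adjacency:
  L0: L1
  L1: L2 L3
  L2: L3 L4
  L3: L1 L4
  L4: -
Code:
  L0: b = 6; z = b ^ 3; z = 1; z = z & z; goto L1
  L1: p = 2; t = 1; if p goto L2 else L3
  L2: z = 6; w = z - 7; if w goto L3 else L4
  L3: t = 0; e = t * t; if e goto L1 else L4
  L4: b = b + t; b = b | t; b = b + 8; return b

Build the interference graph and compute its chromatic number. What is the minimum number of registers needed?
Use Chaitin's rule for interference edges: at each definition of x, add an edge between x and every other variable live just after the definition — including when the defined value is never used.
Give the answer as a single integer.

Answer: 3

Analysis:
Per-block:
  L0: {b,z} / ∅
  L1: {p,t} / ∅
  L2: {w,z} / ∅
  L3: {e,t} / ∅
  L4: {b} / {b,t}

Liveness:
  L0: in=∅ out={b}
  L1: in={b} out={b,t}
  L2: in={b,t} out={b,t}
  L3: in={b} out={b,t}
  L4: in={b,t} out=∅

Interference:
  b: {e,p,t,w,z}
  e: {b,t}
  p: {b,t}
  t: {b,e,p,w,z}
  w: {b,t}
  z: {b,t}

Colouring:
  clique {b,e,t} ⇒ need ≥ 3
  3-colouring: r0={b}  r1={t}  r2={e,p,w,z}
  χ = 3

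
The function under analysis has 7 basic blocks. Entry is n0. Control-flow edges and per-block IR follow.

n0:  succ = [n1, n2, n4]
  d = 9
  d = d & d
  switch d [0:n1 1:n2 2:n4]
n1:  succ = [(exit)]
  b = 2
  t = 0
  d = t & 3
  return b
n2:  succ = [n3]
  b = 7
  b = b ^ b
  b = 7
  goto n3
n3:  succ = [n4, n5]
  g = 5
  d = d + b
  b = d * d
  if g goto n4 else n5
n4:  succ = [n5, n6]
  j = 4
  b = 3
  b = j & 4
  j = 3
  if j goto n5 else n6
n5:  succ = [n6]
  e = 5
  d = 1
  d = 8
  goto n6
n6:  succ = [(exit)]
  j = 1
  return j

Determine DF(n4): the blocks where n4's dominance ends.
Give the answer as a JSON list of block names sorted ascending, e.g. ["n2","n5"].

Answer: ["n5", "n6"]

Analysis:
idom tree: n1←n0 n2←n0 n3←n2 n4←n0 n5←n0 n6←n0
Dom at joins:
  n4: preds {n0,n3}: {n0} ∩ {n0,n2,n3} = {n0}; idom=n0
  n5: preds {n3,n4}: {n0,n2,n3} ∩ {n0,n4} = {n0}; idom=n0
  n6: preds {n4,n5}: {n0,n4} ∩ {n0,n5} = {n0}; idom=n0

Frontier:
  join n4 pred n0: · stop@n0
  join n4 pred n3: n3→n2 stop@n0
  join n5 pred n3: n3→n2 stop@n0
  join n5 pred n4: n4 stop@n0
  join n6 pred n4: n4 stop@n0
  join n6 pred n5: n5 stop@n0
  n0 → ∅
  n1 → ∅
  n2 → {n4,n5}
  n3 → {n4,n5}
  n4 → {n5,n6}
  n5 → {n6}
  n6 → ∅

DF(n4) = ["n5", "n6"]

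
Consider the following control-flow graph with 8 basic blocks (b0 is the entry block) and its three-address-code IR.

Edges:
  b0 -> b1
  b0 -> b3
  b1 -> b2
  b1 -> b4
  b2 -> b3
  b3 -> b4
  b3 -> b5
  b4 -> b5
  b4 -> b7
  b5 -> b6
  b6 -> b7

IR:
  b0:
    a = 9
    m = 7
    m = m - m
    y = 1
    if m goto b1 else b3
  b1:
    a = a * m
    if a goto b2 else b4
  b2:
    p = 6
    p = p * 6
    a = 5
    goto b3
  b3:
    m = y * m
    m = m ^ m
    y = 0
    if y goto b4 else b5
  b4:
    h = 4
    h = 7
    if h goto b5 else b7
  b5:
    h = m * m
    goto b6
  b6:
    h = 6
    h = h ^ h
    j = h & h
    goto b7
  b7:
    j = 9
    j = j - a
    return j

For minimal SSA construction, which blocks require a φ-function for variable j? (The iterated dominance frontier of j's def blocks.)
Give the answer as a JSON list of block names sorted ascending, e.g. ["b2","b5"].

Answer: ["b7"]

Derivation:
idom tree: b1←b0 b2←b1 b3←b0 b4←b0 b5←b0 b6←b5 b7←b0
Dom at joins:
  b3: preds {b0,b2}: {b0} ∩ {b0,b1,b2} = {b0}; idom=b0
  b4: preds {b1,b3}: {b0,b1} ∩ {b0,b3} = {b0}; idom=b0
  b5: preds {b3,b4}: {b0,b3} ∩ {b0,b4} = {b0}; idom=b0
  b7: preds {b4,b6}: {b0,b4} ∩ {b0,b5,b6} = {b0}; idom=b0

Frontier:
  join b3 pred b0: · stop@b0
  join b3 pred b2: b2→b1 stop@b0
  join b4 pred b1: b1 stop@b0
  join b4 pred b3: b3 stop@b0
  join b5 pred b3: b3 stop@b0
  join b5 pred b4: b4 stop@b0
  join b7 pred b4: b4 stop@b0
  join b7 pred b6: b6→b5 stop@b0
  DF(b0)=∅
  DF(b1)={b3,b4}
  DF(b2)={b3}
  DF(b3)={b4,b5}
  DF(b4)={b5,b7}
  DF(b5)={b7}
  DF(b6)={b7}
  DF(b7)=∅

φ for j: defs {b6,b7}
  DF⁺ = {b7}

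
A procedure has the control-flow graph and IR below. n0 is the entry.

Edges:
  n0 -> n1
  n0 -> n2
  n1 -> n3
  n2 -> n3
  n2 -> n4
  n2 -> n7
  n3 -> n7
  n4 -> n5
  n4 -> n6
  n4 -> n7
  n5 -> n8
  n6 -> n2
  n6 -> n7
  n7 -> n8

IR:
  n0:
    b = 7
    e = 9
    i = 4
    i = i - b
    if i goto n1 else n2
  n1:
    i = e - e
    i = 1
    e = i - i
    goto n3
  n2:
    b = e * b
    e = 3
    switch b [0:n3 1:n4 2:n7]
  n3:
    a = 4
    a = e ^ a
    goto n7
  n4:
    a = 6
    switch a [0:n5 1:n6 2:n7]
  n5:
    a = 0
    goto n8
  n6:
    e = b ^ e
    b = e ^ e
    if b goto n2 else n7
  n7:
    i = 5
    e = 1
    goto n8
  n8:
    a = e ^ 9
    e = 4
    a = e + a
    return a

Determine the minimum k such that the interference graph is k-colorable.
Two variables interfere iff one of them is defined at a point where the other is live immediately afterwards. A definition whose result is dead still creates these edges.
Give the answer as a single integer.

Answer: 3

Working:
Block summaries:
  n0: {b,e,i} / ∅
  n1: {e,i} / {e}
  n2: {b,e} / {b,e}
  n3: {a} / {e}
  n4: {a} / ∅
  n5: {a} / ∅
  n6: {b,e} / {b,e}
  n7: {e,i} / ∅
  n8: {a,e} / {e}

Backward fixpoint:
  n0 li=∅ lo={b,e}
  n1 li={e} lo={e}
  n2 li={b,e} lo={b,e}
  n3 li={e} lo=∅
  n4 li={b,e} lo={b,e}
  n5 li={e} lo={e}
  n6 li={b,e} lo={b,e}
  n7 li=∅ lo={e}
  n8 li={e} lo=∅

Interfere edges:
  a↔{b,e}
  b↔{a,e,i}
  e↔{a,b,i}
  i↔{b,e}

Registers:
  lower bound: {a,b,e} mutually conflict ⇒ χ ≥ 3
  assign a→c2 b→c0 e→c1 i→c2 — no edge inside a register ⇒ χ ≤ 3
  χ = 3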